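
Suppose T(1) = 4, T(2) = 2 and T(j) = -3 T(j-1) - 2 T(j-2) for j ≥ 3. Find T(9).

-1526

T(3) = -3·2 - 2·4 = -14
T(4) = -3·(-14) - 2·2 = 38
T(5) = -3·38 - 2·(-14) = -86
T(6) = -3·(-86) - 2·38 = 182
T(7) = -3·182 - 2·(-86) = -374
T(8) = -3·(-374) - 2·182 = 758
T(9) = -3·758 - 2·(-374) = -1526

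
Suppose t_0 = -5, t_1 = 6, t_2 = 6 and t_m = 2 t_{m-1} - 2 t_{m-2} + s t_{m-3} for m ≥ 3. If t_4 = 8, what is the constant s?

-5

t_3 = -5s
t_4 = -12 - 4s
So -12 - 4s = 8, giving s = -5.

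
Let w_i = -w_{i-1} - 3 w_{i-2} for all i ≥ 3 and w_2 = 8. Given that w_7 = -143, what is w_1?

5

Let w_1 = x.
w_3 = -8 - 3x
w_4 = -16 + 3x
w_5 = 40 + 6x
w_6 = 8 - 15x
w_7 = -128 - 3x
So -128 - 3x = -143, giving x = 5.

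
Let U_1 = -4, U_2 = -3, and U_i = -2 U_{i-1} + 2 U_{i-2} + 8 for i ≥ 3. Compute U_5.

40

U_3 = -2(-3) + 2(-4) + 8 = 6
U_4 = -2(6) + 2(-3) + 8 = -10
U_5 = -2(-10) + 2(6) + 8 = 40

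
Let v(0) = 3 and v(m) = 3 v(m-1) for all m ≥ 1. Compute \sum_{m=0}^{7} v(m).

9840

v(1) = 3·3 = 9
v(2) = 3·9 = 27
v(3) = 3·27 = 81
v(4) = 3·81 = 243
v(5) = 3·243 = 729
v(6) = 3·729 = 2187
v(7) = 3·2187 = 6561
Sum = 3 + 9 + 27 + 81 + 243 + 729 + 2187 + 6561 = 9840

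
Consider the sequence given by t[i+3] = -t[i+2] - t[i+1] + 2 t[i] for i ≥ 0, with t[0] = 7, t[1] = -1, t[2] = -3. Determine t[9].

194

t[3] = -(-3) - (-1) + 2*7 = 18
t[4] = -18 - (-3) + 2*(-1) = -17
t[5] = -(-17) - 18 + 2*(-3) = -7
t[6] = -(-7) - (-17) + 2*18 = 60
t[7] = -60 - (-7) + 2*(-17) = -87
t[8] = -(-87) - 60 + 2*(-7) = 13
t[9] = -13 - (-87) + 2*60 = 194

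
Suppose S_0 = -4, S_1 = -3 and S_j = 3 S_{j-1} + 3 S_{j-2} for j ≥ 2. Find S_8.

-57429

S_2 = 3·(-3) + 3·(-4) = -21
S_3 = 3·(-21) + 3·(-3) = -72
S_4 = 3·(-72) + 3·(-21) = -279
S_5 = 3·(-279) + 3·(-72) = -1053
S_6 = 3·(-1053) + 3·(-279) = -3996
S_7 = 3·(-3996) + 3·(-1053) = -15147
S_8 = 3·(-15147) + 3·(-3996) = -57429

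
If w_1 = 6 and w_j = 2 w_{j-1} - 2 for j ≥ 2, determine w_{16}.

131074

The fixed point is -2/(1 - 2) = 2, so w_j - 2 = 2(w_{j-1} - 2).
Hence w_j = 4·2^{j-1} + 2.
w_{16} = 4·2^{15} + 2 = 4·32768 + 2 = 131074.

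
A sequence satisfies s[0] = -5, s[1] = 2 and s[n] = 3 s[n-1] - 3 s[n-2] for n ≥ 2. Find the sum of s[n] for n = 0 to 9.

-1689

s[2] = 3*2 - 3*(-5) = 21
s[3] = 3*21 - 3*2 = 57
s[4] = 3*57 - 3*21 = 108
s[5] = 3*108 - 3*57 = 153
s[6] = 3*153 - 3*108 = 135
s[7] = 3*135 - 3*153 = -54
s[8] = 3*(-54) - 3*135 = -567
s[9] = 3*(-567) - 3*(-54) = -1539
Sum = (-5) + 2 + 21 + 57 + 108 + 153 + 135 + (-54) + (-567) + (-1539) = -1689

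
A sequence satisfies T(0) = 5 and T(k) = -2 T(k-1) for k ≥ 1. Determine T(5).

-160

T(1) = -2·5 = -10
T(2) = -2·(-10) = 20
T(3) = -2·20 = -40
T(4) = -2·(-40) = 80
T(5) = -2·80 = -160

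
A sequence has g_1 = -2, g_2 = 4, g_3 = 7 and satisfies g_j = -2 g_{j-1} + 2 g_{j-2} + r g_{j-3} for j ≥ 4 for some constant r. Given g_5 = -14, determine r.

g_4 = -6 - 2r
g_5 = 26 + 8r
So 26 + 8r = -14, giving r = -5.

-5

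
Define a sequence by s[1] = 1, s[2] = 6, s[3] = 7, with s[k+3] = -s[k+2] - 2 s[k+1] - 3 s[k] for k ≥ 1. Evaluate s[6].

s[4] = -7 - 2(6) - 3(1) = -22
s[5] = -(-22) - 2(7) - 3(6) = -10
s[6] = -(-10) - 2(-22) - 3(7) = 33

33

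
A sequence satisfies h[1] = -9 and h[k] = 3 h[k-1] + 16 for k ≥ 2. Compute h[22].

-10460353211

The fixed point is 16/(1 - 3) = -8, so h[k] + 8 = 3(h[k-1] + 8).
Hence h[k] = -1·3^{k-1} - 8.
h[22] = -1·3^{21} - 8 = -1·10460353203 - 8 = -10460353211.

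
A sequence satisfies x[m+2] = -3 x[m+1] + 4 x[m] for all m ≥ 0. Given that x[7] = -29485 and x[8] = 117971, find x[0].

8

Rearranging, x[m-2] = (x[m] + 3 x[m-1]) / 4.
x[6] = (117971 + 3(-29485)) / 4 = 29516/4 = 7379
x[5] = (-29485 + 3(7379)) / 4 = -7348/4 = -1837
x[4] = (7379 + 3(-1837)) / 4 = 1868/4 = 467
x[3] = (-1837 + 3(467)) / 4 = -436/4 = -109
x[2] = (467 + 3(-109)) / 4 = 140/4 = 35
x[1] = (-109 + 3(35)) / 4 = -4/4 = -1
x[0] = (35 + 3(-1)) / 4 = 32/4 = 8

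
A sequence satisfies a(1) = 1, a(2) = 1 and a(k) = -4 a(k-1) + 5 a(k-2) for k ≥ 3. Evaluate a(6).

1

a(3) = -4·1 + 5·1 = 1
a(4) = -4·1 + 5·1 = 1
a(5) = -4·1 + 5·1 = 1
a(6) = -4·1 + 5·1 = 1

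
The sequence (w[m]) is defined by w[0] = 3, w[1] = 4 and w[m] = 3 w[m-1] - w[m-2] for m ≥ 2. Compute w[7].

1076

w[2] = 3·4 - 3 = 9
w[3] = 3·9 - 4 = 23
w[4] = 3·23 - 9 = 60
w[5] = 3·60 - 23 = 157
w[6] = 3·157 - 60 = 411
w[7] = 3·411 - 157 = 1076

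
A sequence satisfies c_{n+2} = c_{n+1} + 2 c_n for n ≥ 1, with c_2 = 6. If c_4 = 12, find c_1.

Let c_1 = x.
c_3 = 6 + 2x
c_4 = 18 + 2x
So 18 + 2x = 12, giving x = -3.

-3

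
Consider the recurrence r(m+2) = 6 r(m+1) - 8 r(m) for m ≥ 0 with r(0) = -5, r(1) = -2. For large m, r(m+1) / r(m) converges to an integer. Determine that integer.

The characteristic equation is r^2 - 6r + 8 = 0, which factors as (r - 4)(r - 2) = 0.
So the roots are 4 and 2. Since |4| > |2| and the coefficient of 4^m is non-zero, the ratio tends to 4.

4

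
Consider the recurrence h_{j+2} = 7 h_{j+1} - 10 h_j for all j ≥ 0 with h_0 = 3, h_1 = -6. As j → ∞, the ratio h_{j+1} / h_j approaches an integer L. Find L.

The characteristic equation is r^2 - 7r + 10 = 0, which factors as (r - 5)(r - 2) = 0.
So the roots are 5 and 2. Since |5| > |2| and the coefficient of 5^j is non-zero, the ratio tends to 5.

5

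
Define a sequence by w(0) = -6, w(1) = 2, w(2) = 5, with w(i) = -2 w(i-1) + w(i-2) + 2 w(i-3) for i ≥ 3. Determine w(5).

w(3) = -2(5) + 2 + 2(-6) = -20
w(4) = -2(-20) + 5 + 2(2) = 49
w(5) = -2(49) + (-20) + 2(5) = -108

-108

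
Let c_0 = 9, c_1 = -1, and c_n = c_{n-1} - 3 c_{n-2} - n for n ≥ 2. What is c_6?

c_2 = (-1) - 3*9 - 2 = -30
c_3 = (-30) - 3*(-1) - 3 = -30
c_4 = (-30) - 3*(-30) - 4 = 56
c_5 = 56 - 3*(-30) - 5 = 141
c_6 = 141 - 3*56 - 6 = -33

-33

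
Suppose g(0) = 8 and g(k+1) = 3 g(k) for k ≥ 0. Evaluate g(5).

g(1) = 3(8) = 24
g(2) = 3(24) = 72
g(3) = 3(72) = 216
g(4) = 3(216) = 648
g(5) = 3(648) = 1944

1944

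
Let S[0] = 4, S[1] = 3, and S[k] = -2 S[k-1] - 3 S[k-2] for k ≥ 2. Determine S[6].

S[2] = -2(3) - 3(4) = -18
S[3] = -2(-18) - 3(3) = 27
S[4] = -2(27) - 3(-18) = 0
S[5] = -2(0) - 3(27) = -81
S[6] = -2(-81) - 3(0) = 162

162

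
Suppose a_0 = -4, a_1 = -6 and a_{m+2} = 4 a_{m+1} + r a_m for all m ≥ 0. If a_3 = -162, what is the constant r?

a_2 = -24 - 4r
a_3 = -96 - 22r
So -96 - 22r = -162, giving r = 3.

3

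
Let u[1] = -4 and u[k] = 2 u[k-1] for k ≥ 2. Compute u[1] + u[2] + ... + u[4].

u[2] = 2*(-4) = -8
u[3] = 2*(-8) = -16
u[4] = 2*(-16) = -32
Sum = (-4) + (-8) + (-16) + (-32) = -60

-60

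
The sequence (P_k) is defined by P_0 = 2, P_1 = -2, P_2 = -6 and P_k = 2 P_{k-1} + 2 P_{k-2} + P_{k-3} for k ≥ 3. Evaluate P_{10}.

P_3 = 2(-6) + 2(-2) + 2 = -14
P_4 = 2(-14) + 2(-6) + (-2) = -42
P_5 = 2(-42) + 2(-14) + (-6) = -118
P_6 = 2(-118) + 2(-42) + (-14) = -334
P_7 = 2(-334) + 2(-118) + (-42) = -946
P_8 = 2(-946) + 2(-334) + (-118) = -2678
P_9 = 2(-2678) + 2(-946) + (-334) = -7582
P_{10} = 2(-7582) + 2(-2678) + (-946) = -21466

-21466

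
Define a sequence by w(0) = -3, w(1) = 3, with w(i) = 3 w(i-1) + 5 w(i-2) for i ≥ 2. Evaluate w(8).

w(2) = 3·3 + 5·(-3) = -6
w(3) = 3·(-6) + 5·3 = -3
w(4) = 3·(-3) + 5·(-6) = -39
w(5) = 3·(-39) + 5·(-3) = -132
w(6) = 3·(-132) + 5·(-39) = -591
w(7) = 3·(-591) + 5·(-132) = -2433
w(8) = 3·(-2433) + 5·(-591) = -10254

-10254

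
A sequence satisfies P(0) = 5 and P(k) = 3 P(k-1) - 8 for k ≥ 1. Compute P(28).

22876792454965

The fixed point is -8/(1 - 3) = 4, so P(k) - 4 = 3(P(k-1) - 4).
Hence P(k) = 1·3^k + 4.
P(28) = 1·3^{28} + 4 = 1·22876792454961 + 4 = 22876792454965.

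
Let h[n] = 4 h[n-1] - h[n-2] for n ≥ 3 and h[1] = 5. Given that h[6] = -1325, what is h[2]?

-5

Let h[2] = v.
h[3] = -5 + 4v
h[4] = -20 + 15v
h[5] = -75 + 56v
h[6] = -280 + 209v
So -280 + 209v = -1325, giving v = -5.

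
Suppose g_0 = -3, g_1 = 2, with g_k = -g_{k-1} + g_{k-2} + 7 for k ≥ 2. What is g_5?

12

g_2 = -2 + (-3) + 7 = 2
g_3 = -2 + 2 + 7 = 7
g_4 = -7 + 2 + 7 = 2
g_5 = -2 + 7 + 7 = 12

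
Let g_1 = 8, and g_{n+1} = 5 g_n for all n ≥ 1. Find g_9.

g_2 = 5(8) = 40
g_3 = 5(40) = 200
g_4 = 5(200) = 1000
g_5 = 5(1000) = 5000
g_6 = 5(5000) = 25000
g_7 = 5(25000) = 125000
g_8 = 5(125000) = 625000
g_9 = 5(625000) = 3125000

3125000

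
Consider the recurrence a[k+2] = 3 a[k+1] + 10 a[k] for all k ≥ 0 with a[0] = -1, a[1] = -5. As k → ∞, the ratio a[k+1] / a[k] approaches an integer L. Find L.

5

The characteristic equation is r^2 - 3r - 10 = 0, which factors as (r - 5)(r + 2) = 0.
So the roots are 5 and -2. Since |5| > |-2| and the coefficient of 5^k is non-zero, the ratio tends to 5.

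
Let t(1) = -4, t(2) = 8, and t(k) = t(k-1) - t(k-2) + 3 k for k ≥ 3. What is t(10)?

43

t(3) = 8 - (-4) + 9 = 21
t(4) = 21 - 8 + 12 = 25
t(5) = 25 - 21 + 15 = 19
t(6) = 19 - 25 + 18 = 12
t(7) = 12 - 19 + 21 = 14
t(8) = 14 - 12 + 24 = 26
t(9) = 26 - 14 + 27 = 39
t(10) = 39 - 26 + 30 = 43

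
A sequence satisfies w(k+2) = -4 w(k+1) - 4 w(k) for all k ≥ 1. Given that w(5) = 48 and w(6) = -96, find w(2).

Rearranging, w(k-2) = (w(k) + 4 w(k-1)) / -4.
w(4) = (-96 + 4(48)) / -4 = 96/-4 = -24
w(3) = (48 + 4(-24)) / -4 = -48/-4 = 12
w(2) = (-24 + 4(12)) / -4 = 24/-4 = -6

-6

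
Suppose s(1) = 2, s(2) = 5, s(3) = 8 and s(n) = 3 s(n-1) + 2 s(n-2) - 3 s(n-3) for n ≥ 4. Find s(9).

s(4) = 3(8) + 2(5) - 3(2) = 28
s(5) = 3(28) + 2(8) - 3(5) = 85
s(6) = 3(85) + 2(28) - 3(8) = 287
s(7) = 3(287) + 2(85) - 3(28) = 947
s(8) = 3(947) + 2(287) - 3(85) = 3160
s(9) = 3(3160) + 2(947) - 3(287) = 10513

10513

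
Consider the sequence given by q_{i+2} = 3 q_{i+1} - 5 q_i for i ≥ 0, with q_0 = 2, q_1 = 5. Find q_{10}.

305

q_2 = 3(5) - 5(2) = 5
q_3 = 3(5) - 5(5) = -10
q_4 = 3(-10) - 5(5) = -55
q_5 = 3(-55) - 5(-10) = -115
q_6 = 3(-115) - 5(-55) = -70
q_7 = 3(-70) - 5(-115) = 365
q_8 = 3(365) - 5(-70) = 1445
q_9 = 3(1445) - 5(365) = 2510
q_{10} = 3(2510) - 5(1445) = 305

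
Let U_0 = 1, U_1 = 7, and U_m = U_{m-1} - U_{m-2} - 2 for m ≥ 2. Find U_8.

4

U_2 = 7 - 1 - 2 = 4
U_3 = 4 - 7 - 2 = -5
U_4 = (-5) - 4 - 2 = -11
U_5 = (-11) - (-5) - 2 = -8
U_6 = (-8) - (-11) - 2 = 1
U_7 = 1 - (-8) - 2 = 7
U_8 = 7 - 1 - 2 = 4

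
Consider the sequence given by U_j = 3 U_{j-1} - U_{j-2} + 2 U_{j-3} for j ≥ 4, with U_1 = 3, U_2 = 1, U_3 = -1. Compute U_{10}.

U_4 = 3(-1) - 1 + 2(3) = 2
U_5 = 3(2) - (-1) + 2(1) = 9
U_6 = 3(9) - 2 + 2(-1) = 23
U_7 = 3(23) - 9 + 2(2) = 64
U_8 = 3(64) - 23 + 2(9) = 187
U_9 = 3(187) - 64 + 2(23) = 543
U_{10} = 3(543) - 187 + 2(64) = 1570

1570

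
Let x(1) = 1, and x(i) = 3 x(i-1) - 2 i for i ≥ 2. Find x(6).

x(2) = 3(1) - 4 = -1
x(3) = 3(-1) - 6 = -9
x(4) = 3(-9) - 8 = -35
x(5) = 3(-35) - 10 = -115
x(6) = 3(-115) - 12 = -357

-357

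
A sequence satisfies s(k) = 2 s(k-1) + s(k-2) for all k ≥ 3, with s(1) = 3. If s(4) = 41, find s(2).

Let s(2) = w.
s(3) = 3 + 2w
s(4) = 6 + 5w
So 6 + 5w = 41, giving w = 7.

7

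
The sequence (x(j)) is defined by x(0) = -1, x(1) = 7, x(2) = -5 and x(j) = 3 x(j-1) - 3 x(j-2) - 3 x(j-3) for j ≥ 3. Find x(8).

x(3) = 3*(-5) - 3*7 - 3*(-1) = -33
x(4) = 3*(-33) - 3*(-5) - 3*7 = -105
x(5) = 3*(-105) - 3*(-33) - 3*(-5) = -201
x(6) = 3*(-201) - 3*(-105) - 3*(-33) = -189
x(7) = 3*(-189) - 3*(-201) - 3*(-105) = 351
x(8) = 3*351 - 3*(-189) - 3*(-201) = 2223

2223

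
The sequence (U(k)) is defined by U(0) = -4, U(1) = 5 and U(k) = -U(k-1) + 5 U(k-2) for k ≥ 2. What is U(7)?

U(2) = -5 + 5(-4) = -25
U(3) = -(-25) + 5(5) = 50
U(4) = -50 + 5(-25) = -175
U(5) = -(-175) + 5(50) = 425
U(6) = -425 + 5(-175) = -1300
U(7) = -(-1300) + 5(425) = 3425

3425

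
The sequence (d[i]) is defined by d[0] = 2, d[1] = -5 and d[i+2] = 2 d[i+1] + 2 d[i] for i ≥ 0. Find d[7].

d[2] = 2*(-5) + 2*2 = -6
d[3] = 2*(-6) + 2*(-5) = -22
d[4] = 2*(-22) + 2*(-6) = -56
d[5] = 2*(-56) + 2*(-22) = -156
d[6] = 2*(-156) + 2*(-56) = -424
d[7] = 2*(-424) + 2*(-156) = -1160

-1160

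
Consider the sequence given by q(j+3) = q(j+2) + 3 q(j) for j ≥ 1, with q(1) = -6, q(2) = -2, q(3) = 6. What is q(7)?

q(4) = 6 + 3(-6) = -12
q(5) = (-12) + 3(-2) = -18
q(6) = (-18) + 3(6) = 0
q(7) = 0 + 3(-12) = -36

-36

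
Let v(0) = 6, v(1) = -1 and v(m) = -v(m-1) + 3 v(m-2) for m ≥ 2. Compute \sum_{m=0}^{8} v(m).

1464

v(2) = -(-1) + 3·6 = 19
v(3) = -19 + 3·(-1) = -22
v(4) = -(-22) + 3·19 = 79
v(5) = -79 + 3·(-22) = -145
v(6) = -(-145) + 3·79 = 382
v(7) = -382 + 3·(-145) = -817
v(8) = -(-817) + 3·382 = 1963
Sum = 6 + (-1) + 19 + (-22) + 79 + (-145) + 382 + (-817) + 1963 = 1464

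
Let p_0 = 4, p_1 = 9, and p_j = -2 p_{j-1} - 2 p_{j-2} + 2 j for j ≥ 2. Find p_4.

-12

p_2 = -2·9 - 2·4 + 4 = -22
p_3 = -2·(-22) - 2·9 + 6 = 32
p_4 = -2·32 - 2·(-22) + 8 = -12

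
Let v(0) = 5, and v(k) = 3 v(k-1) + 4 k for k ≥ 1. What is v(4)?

637

v(1) = 3(5) + 4 = 19
v(2) = 3(19) + 8 = 65
v(3) = 3(65) + 12 = 207
v(4) = 3(207) + 16 = 637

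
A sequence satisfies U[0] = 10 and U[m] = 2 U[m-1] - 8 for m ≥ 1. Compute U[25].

67108872

The fixed point is -8/(1 - 2) = 8, so U[m] - 8 = 2(U[m-1] - 8).
Hence U[m] = 2·2^m + 8.
U[25] = 2·2^{25} + 8 = 2·33554432 + 8 = 67108872.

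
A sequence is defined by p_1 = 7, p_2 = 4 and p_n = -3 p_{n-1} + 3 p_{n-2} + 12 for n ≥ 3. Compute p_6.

-681

p_3 = -3·4 + 3·7 + 12 = 21
p_4 = -3·21 + 3·4 + 12 = -39
p_5 = -3·(-39) + 3·21 + 12 = 192
p_6 = -3·192 + 3·(-39) + 12 = -681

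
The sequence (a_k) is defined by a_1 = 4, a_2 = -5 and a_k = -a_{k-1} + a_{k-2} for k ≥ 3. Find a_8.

a_3 = -(-5) + 4 = 9
a_4 = -9 + (-5) = -14
a_5 = -(-14) + 9 = 23
a_6 = -23 + (-14) = -37
a_7 = -(-37) + 23 = 60
a_8 = -60 + (-37) = -97

-97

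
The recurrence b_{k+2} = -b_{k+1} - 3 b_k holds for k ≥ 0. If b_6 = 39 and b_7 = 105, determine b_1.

-3

Rearranging, b_{k-2} = (b_k + b_{k-1}) / -3.
b_5 = (105 + 39) / -3 = 144/-3 = -48
b_4 = (39 + (-48)) / -3 = -9/-3 = 3
b_3 = (-48 + 3) / -3 = -45/-3 = 15
b_2 = (3 + 15) / -3 = 18/-3 = -6
b_1 = (15 + (-6)) / -3 = 9/-3 = -3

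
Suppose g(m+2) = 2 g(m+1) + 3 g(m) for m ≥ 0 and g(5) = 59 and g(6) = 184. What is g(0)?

2

Rearranging, g(m-2) = (g(m) - 2 g(m-1)) / 3.
g(4) = (184 - 2(59)) / 3 = 66/3 = 22
g(3) = (59 - 2(22)) / 3 = 15/3 = 5
g(2) = (22 - 2(5)) / 3 = 12/3 = 4
g(1) = (5 - 2(4)) / 3 = -3/3 = -1
g(0) = (4 - 2(-1)) / 3 = 6/3 = 2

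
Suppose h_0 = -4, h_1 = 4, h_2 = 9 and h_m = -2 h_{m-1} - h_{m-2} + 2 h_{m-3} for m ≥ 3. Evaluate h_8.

-453

h_3 = -2*9 - 4 + 2*(-4) = -30
h_4 = -2*(-30) - 9 + 2*4 = 59
h_5 = -2*59 - (-30) + 2*9 = -70
h_6 = -2*(-70) - 59 + 2*(-30) = 21
h_7 = -2*21 - (-70) + 2*59 = 146
h_8 = -2*146 - 21 + 2*(-70) = -453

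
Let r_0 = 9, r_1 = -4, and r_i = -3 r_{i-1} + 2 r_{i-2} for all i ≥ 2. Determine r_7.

r_2 = -3·(-4) + 2·9 = 30
r_3 = -3·30 + 2·(-4) = -98
r_4 = -3·(-98) + 2·30 = 354
r_5 = -3·354 + 2·(-98) = -1258
r_6 = -3·(-1258) + 2·354 = 4482
r_7 = -3·4482 + 2·(-1258) = -15962

-15962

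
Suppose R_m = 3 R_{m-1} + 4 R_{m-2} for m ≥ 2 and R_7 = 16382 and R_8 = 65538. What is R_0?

3

Rearranging, R_{m-2} = (R_m - 3 R_{m-1}) / 4.
R_6 = (65538 - 3*16382) / 4 = 16392/4 = 4098
R_5 = (16382 - 3*4098) / 4 = 4088/4 = 1022
R_4 = (4098 - 3*1022) / 4 = 1032/4 = 258
R_3 = (1022 - 3*258) / 4 = 248/4 = 62
R_2 = (258 - 3*62) / 4 = 72/4 = 18
R_1 = (62 - 3*18) / 4 = 8/4 = 2
R_0 = (18 - 3*2) / 4 = 12/4 = 3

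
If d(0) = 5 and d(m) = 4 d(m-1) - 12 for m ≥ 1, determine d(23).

The fixed point is -12/(1 - 4) = 4, so d(m) - 4 = 4(d(m-1) - 4).
Hence d(m) = 1·4^m + 4.
d(23) = 1·4^{23} + 4 = 1·70368744177664 + 4 = 70368744177668.

70368744177668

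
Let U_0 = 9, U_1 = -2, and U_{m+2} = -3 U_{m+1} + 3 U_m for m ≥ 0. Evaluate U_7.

U_2 = -3*(-2) + 3*9 = 33
U_3 = -3*33 + 3*(-2) = -105
U_4 = -3*(-105) + 3*33 = 414
U_5 = -3*414 + 3*(-105) = -1557
U_6 = -3*(-1557) + 3*414 = 5913
U_7 = -3*5913 + 3*(-1557) = -22410

-22410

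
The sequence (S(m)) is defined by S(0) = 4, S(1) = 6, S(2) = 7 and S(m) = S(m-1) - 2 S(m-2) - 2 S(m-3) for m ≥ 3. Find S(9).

-463

S(3) = 7 - 2*6 - 2*4 = -13
S(4) = (-13) - 2*7 - 2*6 = -39
S(5) = (-39) - 2*(-13) - 2*7 = -27
S(6) = (-27) - 2*(-39) - 2*(-13) = 77
S(7) = 77 - 2*(-27) - 2*(-39) = 209
S(8) = 209 - 2*77 - 2*(-27) = 109
S(9) = 109 - 2*209 - 2*77 = -463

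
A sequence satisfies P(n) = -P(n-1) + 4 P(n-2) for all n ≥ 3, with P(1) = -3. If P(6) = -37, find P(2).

-5

Let P(2) = w.
P(3) = -12 - w
P(4) = 12 + 5w
P(5) = -60 - 9w
P(6) = 108 + 29w
So 108 + 29w = -37, giving w = -5.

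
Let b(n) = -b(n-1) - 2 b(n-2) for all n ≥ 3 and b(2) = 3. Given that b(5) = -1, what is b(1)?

Let b(1) = z.
b(3) = -3 - 2z
b(4) = -3 + 2z
b(5) = 9 + 2z
So 9 + 2z = -1, giving z = -5.

-5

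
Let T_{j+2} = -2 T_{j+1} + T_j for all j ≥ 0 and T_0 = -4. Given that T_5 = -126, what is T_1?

Let T_1 = y.
T_2 = -4 - 2y
T_3 = 8 + 5y
T_4 = -20 - 12y
T_5 = 48 + 29y
So 48 + 29y = -126, giving y = -6.

-6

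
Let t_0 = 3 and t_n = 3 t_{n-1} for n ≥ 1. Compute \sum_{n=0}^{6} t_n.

3279

t_1 = 3·3 = 9
t_2 = 3·9 = 27
t_3 = 3·27 = 81
t_4 = 3·81 = 243
t_5 = 3·243 = 729
t_6 = 3·729 = 2187
Sum = 3 + 9 + 27 + 81 + 243 + 729 + 2187 = 3279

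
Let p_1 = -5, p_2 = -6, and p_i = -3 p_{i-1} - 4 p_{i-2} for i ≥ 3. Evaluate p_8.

p_3 = -3·(-6) - 4·(-5) = 38
p_4 = -3·38 - 4·(-6) = -90
p_5 = -3·(-90) - 4·38 = 118
p_6 = -3·118 - 4·(-90) = 6
p_7 = -3·6 - 4·118 = -490
p_8 = -3·(-490) - 4·6 = 1446

1446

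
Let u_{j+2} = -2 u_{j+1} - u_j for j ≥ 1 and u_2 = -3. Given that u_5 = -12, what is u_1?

Let u_1 = x.
u_3 = 6 - x
u_4 = -9 + 2x
u_5 = 12 - 3x
So 12 - 3x = -12, giving x = 8.

8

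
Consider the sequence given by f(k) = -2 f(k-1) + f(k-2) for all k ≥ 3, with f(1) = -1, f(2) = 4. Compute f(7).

f(3) = -2·4 + (-1) = -9
f(4) = -2·(-9) + 4 = 22
f(5) = -2·22 + (-9) = -53
f(6) = -2·(-53) + 22 = 128
f(7) = -2·128 + (-53) = -309

-309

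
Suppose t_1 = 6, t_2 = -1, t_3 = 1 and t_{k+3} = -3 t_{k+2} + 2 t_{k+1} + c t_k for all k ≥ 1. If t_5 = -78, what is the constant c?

t_4 = -5 + 6c
t_5 = 17 - 19c
So 17 - 19c = -78, giving c = 5.

5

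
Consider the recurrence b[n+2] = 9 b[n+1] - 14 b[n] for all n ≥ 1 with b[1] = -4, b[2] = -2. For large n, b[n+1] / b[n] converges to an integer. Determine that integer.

The characteristic equation is r^2 - 9r + 14 = 0, which factors as (r - 7)(r - 2) = 0.
So the roots are 7 and 2. Since |7| > |2| and the coefficient of 7^n is non-zero, the ratio tends to 7.

7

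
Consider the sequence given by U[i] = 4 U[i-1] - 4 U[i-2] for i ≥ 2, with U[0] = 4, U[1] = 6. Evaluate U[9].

-2560

U[2] = 4(6) - 4(4) = 8
U[3] = 4(8) - 4(6) = 8
U[4] = 4(8) - 4(8) = 0
U[5] = 4(0) - 4(8) = -32
U[6] = 4(-32) - 4(0) = -128
U[7] = 4(-128) - 4(-32) = -384
U[8] = 4(-384) - 4(-128) = -1024
U[9] = 4(-1024) - 4(-384) = -2560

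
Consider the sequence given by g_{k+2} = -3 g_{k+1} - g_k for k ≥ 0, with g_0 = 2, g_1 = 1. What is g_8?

g_2 = -3*1 - 2 = -5
g_3 = -3*(-5) - 1 = 14
g_4 = -3*14 - (-5) = -37
g_5 = -3*(-37) - 14 = 97
g_6 = -3*97 - (-37) = -254
g_7 = -3*(-254) - 97 = 665
g_8 = -3*665 - (-254) = -1741

-1741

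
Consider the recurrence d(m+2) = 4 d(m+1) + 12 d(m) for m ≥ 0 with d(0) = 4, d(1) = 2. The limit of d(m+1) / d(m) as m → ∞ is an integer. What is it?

6

The characteristic equation is r^2 - 4r - 12 = 0, which factors as (r - 6)(r + 2) = 0.
So the roots are 6 and -2. Since |6| > |-2| and the coefficient of 6^m is non-zero, the ratio tends to 6.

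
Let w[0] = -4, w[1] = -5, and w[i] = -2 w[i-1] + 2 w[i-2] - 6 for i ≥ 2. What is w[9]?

w[2] = -2(-5) + 2(-4) - 6 = -4
w[3] = -2(-4) + 2(-5) - 6 = -8
w[4] = -2(-8) + 2(-4) - 6 = 2
w[5] = -2(2) + 2(-8) - 6 = -26
w[6] = -2(-26) + 2(2) - 6 = 50
w[7] = -2(50) + 2(-26) - 6 = -158
w[8] = -2(-158) + 2(50) - 6 = 410
w[9] = -2(410) + 2(-158) - 6 = -1142

-1142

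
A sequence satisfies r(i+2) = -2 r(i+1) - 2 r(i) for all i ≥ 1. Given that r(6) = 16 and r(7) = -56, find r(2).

Rearranging, r(i-2) = (r(i) + 2 r(i-1)) / -2.
r(5) = (-56 + 2*16) / -2 = -24/-2 = 12
r(4) = (16 + 2*12) / -2 = 40/-2 = -20
r(3) = (12 + 2*(-20)) / -2 = -28/-2 = 14
r(2) = (-20 + 2*14) / -2 = 8/-2 = -4

-4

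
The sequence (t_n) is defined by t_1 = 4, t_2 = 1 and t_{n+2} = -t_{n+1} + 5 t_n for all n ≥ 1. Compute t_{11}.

t_3 = -1 + 5*4 = 19
t_4 = -19 + 5*1 = -14
t_5 = -(-14) + 5*19 = 109
t_6 = -109 + 5*(-14) = -179
t_7 = -(-179) + 5*109 = 724
t_8 = -724 + 5*(-179) = -1619
t_9 = -(-1619) + 5*724 = 5239
t_{10} = -5239 + 5*(-1619) = -13334
t_{11} = -(-13334) + 5*5239 = 39529

39529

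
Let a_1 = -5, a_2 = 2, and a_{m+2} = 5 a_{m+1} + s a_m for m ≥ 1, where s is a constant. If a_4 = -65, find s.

a_3 = 10 - 5s
a_4 = 50 - 23s
So 50 - 23s = -65, giving s = 5.

5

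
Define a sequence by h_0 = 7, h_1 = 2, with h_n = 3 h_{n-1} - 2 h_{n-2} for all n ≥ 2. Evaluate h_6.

-308

h_2 = 3(2) - 2(7) = -8
h_3 = 3(-8) - 2(2) = -28
h_4 = 3(-28) - 2(-8) = -68
h_5 = 3(-68) - 2(-28) = -148
h_6 = 3(-148) - 2(-68) = -308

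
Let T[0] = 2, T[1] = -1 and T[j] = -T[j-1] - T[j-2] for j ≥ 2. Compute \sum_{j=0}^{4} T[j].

1

T[2] = -(-1) - 2 = -1
T[3] = -(-1) - (-1) = 2
T[4] = -2 - (-1) = -1
Sum = 2 + (-1) + (-1) + 2 + (-1) = 1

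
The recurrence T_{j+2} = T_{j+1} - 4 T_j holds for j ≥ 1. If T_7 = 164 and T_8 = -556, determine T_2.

Rearranging, T_{j-2} = (T_j - T_{j-1}) / -4.
T_6 = (-556 - 164) / -4 = -720/-4 = 180
T_5 = (164 - 180) / -4 = -16/-4 = 4
T_4 = (180 - 4) / -4 = 176/-4 = -44
T_3 = (4 - (-44)) / -4 = 48/-4 = -12
T_2 = (-44 - (-12)) / -4 = -32/-4 = 8

8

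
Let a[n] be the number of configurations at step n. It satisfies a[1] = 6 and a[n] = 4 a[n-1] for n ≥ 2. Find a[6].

6144

a[2] = 4(6) = 24
a[3] = 4(24) = 96
a[4] = 4(96) = 384
a[5] = 4(384) = 1536
a[6] = 4(1536) = 6144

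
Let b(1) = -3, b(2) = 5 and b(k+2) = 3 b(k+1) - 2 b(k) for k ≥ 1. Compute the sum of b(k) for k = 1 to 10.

8074

b(3) = 3·5 - 2·(-3) = 21
b(4) = 3·21 - 2·5 = 53
b(5) = 3·53 - 2·21 = 117
b(6) = 3·117 - 2·53 = 245
b(7) = 3·245 - 2·117 = 501
b(8) = 3·501 - 2·245 = 1013
b(9) = 3·1013 - 2·501 = 2037
b(10) = 3·2037 - 2·1013 = 4085
Sum = (-3) + 5 + 21 + 53 + 117 + 245 + 501 + 1013 + 2037 + 4085 = 8074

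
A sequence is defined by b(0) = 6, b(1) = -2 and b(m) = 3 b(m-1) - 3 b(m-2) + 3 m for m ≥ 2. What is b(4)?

-51

b(2) = 3·(-2) - 3·6 + 6 = -18
b(3) = 3·(-18) - 3·(-2) + 9 = -39
b(4) = 3·(-39) - 3·(-18) + 12 = -51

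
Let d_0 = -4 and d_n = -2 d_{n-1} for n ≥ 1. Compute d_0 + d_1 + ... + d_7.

d_1 = -2*(-4) = 8
d_2 = -2*8 = -16
d_3 = -2*(-16) = 32
d_4 = -2*32 = -64
d_5 = -2*(-64) = 128
d_6 = -2*128 = -256
d_7 = -2*(-256) = 512
Sum = (-4) + 8 + (-16) + 32 + (-64) + 128 + (-256) + 512 = 340

340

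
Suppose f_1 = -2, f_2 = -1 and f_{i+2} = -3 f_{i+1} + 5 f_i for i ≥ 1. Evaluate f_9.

-24563

f_3 = -3(-1) + 5(-2) = -7
f_4 = -3(-7) + 5(-1) = 16
f_5 = -3(16) + 5(-7) = -83
f_6 = -3(-83) + 5(16) = 329
f_7 = -3(329) + 5(-83) = -1402
f_8 = -3(-1402) + 5(329) = 5851
f_9 = -3(5851) + 5(-1402) = -24563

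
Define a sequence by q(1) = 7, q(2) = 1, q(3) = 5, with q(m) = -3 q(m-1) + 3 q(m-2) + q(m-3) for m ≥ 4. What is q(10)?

q(4) = -3·5 + 3·1 + 7 = -5
q(5) = -3·(-5) + 3·5 + 1 = 31
q(6) = -3·31 + 3·(-5) + 5 = -103
q(7) = -3·(-103) + 3·31 + (-5) = 397
q(8) = -3·397 + 3·(-103) + 31 = -1469
q(9) = -3·(-1469) + 3·397 + (-103) = 5495
q(10) = -3·5495 + 3·(-1469) + 397 = -20495

-20495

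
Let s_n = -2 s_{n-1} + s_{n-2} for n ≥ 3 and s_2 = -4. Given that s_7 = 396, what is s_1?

Let s_1 = x.
s_3 = 8 + x
s_4 = -20 - 2x
s_5 = 48 + 5x
s_6 = -116 - 12x
s_7 = 280 + 29x
So 280 + 29x = 396, giving x = 4.

4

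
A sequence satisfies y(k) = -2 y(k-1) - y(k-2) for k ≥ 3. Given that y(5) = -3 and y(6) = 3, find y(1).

Rearranging, y(k-2) = -(y(k) + 2 y(k-1)).
y(4) = -(3 + 2(-3)) = 3
y(3) = -(-3 + 2(3)) = -3
y(2) = -(3 + 2(-3)) = 3
y(1) = -(-3 + 2(3)) = -3

-3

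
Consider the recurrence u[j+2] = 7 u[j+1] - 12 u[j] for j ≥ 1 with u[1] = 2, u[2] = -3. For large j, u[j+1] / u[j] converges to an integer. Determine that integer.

The characteristic equation is r^2 - 7r + 12 = 0, which factors as (r - 4)(r - 3) = 0.
So the roots are 4 and 3. Since |4| > |3| and the coefficient of 4^j is non-zero, the ratio tends to 4.

4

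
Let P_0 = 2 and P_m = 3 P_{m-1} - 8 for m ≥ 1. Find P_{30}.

The fixed point is -8/(1 - 3) = 4, so P_m - 4 = 3(P_{m-1} - 4).
Hence P_m = -2·3^m + 4.
P_{30} = -2·3^{30} + 4 = -2·205891132094649 + 4 = -411782264189294.

-411782264189294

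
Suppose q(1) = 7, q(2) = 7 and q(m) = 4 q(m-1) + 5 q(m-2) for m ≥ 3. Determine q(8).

q(3) = 4·7 + 5·7 = 63
q(4) = 4·63 + 5·7 = 287
q(5) = 4·287 + 5·63 = 1463
q(6) = 4·1463 + 5·287 = 7287
q(7) = 4·7287 + 5·1463 = 36463
q(8) = 4·36463 + 5·7287 = 182287

182287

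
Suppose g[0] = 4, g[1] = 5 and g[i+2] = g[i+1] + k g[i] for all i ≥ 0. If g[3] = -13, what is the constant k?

-2

g[2] = 5 + 4k
g[3] = 5 + 9k
So 5 + 9k = -13, giving k = -2.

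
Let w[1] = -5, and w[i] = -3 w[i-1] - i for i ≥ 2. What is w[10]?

89801

w[2] = -3·(-5) - 2 = 13
w[3] = -3·13 - 3 = -42
w[4] = -3·(-42) - 4 = 122
w[5] = -3·122 - 5 = -371
w[6] = -3·(-371) - 6 = 1107
w[7] = -3·1107 - 7 = -3328
w[8] = -3·(-3328) - 8 = 9976
w[9] = -3·9976 - 9 = -29937
w[10] = -3·(-29937) - 10 = 89801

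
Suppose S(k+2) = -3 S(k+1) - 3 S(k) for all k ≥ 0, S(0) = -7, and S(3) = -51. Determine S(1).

Let S(1) = z.
S(2) = 21 - 3z
S(3) = -63 + 6z
So -63 + 6z = -51, giving z = 2.

2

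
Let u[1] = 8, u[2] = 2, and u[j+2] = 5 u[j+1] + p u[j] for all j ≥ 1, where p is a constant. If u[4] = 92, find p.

1

u[3] = 10 + 8p
u[4] = 50 + 42p
So 50 + 42p = 92, giving p = 1.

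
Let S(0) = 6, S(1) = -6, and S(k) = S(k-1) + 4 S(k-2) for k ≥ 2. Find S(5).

S(2) = (-6) + 4(6) = 18
S(3) = 18 + 4(-6) = -6
S(4) = (-6) + 4(18) = 66
S(5) = 66 + 4(-6) = 42

42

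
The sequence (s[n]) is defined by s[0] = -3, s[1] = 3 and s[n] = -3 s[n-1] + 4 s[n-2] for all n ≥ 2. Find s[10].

-1258293

s[2] = -3*3 + 4*(-3) = -21
s[3] = -3*(-21) + 4*3 = 75
s[4] = -3*75 + 4*(-21) = -309
s[5] = -3*(-309) + 4*75 = 1227
s[6] = -3*1227 + 4*(-309) = -4917
s[7] = -3*(-4917) + 4*1227 = 19659
s[8] = -3*19659 + 4*(-4917) = -78645
s[9] = -3*(-78645) + 4*19659 = 314571
s[10] = -3*314571 + 4*(-78645) = -1258293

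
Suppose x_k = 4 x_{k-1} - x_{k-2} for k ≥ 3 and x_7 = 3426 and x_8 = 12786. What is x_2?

6

Rearranging, x_{k-2} = -(x_k - 4 x_{k-1}).
x_6 = -(12786 - 4*3426) = 918
x_5 = -(3426 - 4*918) = 246
x_4 = -(918 - 4*246) = 66
x_3 = -(246 - 4*66) = 18
x_2 = -(66 - 4*18) = 6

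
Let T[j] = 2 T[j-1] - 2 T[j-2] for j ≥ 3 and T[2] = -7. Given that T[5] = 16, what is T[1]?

-4

Let T[1] = v.
T[3] = -14 - 2v
T[4] = -14 - 4v
T[5] = -4v
So -4v = 16, giving v = -4.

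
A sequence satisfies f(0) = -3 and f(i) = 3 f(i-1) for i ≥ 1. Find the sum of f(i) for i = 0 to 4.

f(1) = 3(-3) = -9
f(2) = 3(-9) = -27
f(3) = 3(-27) = -81
f(4) = 3(-81) = -243
Sum = (-3) + (-9) + (-27) + (-81) + (-243) = -363

-363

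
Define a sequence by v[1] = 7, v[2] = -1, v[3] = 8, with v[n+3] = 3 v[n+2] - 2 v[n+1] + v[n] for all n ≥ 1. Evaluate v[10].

5434

v[4] = 3·8 - 2·(-1) + 7 = 33
v[5] = 3·33 - 2·8 + (-1) = 82
v[6] = 3·82 - 2·33 + 8 = 188
v[7] = 3·188 - 2·82 + 33 = 433
v[8] = 3·433 - 2·188 + 82 = 1005
v[9] = 3·1005 - 2·433 + 188 = 2337
v[10] = 3·2337 - 2·1005 + 433 = 5434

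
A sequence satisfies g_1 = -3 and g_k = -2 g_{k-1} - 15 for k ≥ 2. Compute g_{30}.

The fixed point is -15/(1 + 2) = -5, so g_k + 5 = -2(g_{k-1} + 5).
Hence g_k = 2·(-2)^{k-1} - 5.
g_{30} = 2·(-2)^{29} - 5 = 2·-536870912 - 5 = -1073741829.

-1073741829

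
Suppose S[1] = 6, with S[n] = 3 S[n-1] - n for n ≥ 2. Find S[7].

3467

S[2] = 3*6 - 2 = 16
S[3] = 3*16 - 3 = 45
S[4] = 3*45 - 4 = 131
S[5] = 3*131 - 5 = 388
S[6] = 3*388 - 6 = 1158
S[7] = 3*1158 - 7 = 3467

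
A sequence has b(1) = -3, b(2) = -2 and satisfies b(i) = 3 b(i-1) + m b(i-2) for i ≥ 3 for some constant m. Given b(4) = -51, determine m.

b(3) = -6 - 3m
b(4) = -18 - 11m
So -18 - 11m = -51, giving m = 3.

3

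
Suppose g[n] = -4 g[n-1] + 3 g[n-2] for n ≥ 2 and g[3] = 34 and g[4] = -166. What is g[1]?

-2

Rearranging, g[n-2] = (g[n] + 4 g[n-1]) / 3.
g[2] = (-166 + 4(34)) / 3 = -30/3 = -10
g[1] = (34 + 4(-10)) / 3 = -6/3 = -2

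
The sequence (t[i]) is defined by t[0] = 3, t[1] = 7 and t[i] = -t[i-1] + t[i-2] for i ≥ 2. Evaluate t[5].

t[2] = -7 + 3 = -4
t[3] = -(-4) + 7 = 11
t[4] = -11 + (-4) = -15
t[5] = -(-15) + 11 = 26

26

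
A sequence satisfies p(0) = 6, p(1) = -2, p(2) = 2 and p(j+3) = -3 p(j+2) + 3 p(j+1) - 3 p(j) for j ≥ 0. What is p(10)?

389826

p(3) = -3·2 + 3·(-2) - 3·6 = -30
p(4) = -3·(-30) + 3·2 - 3·(-2) = 102
p(5) = -3·102 + 3·(-30) - 3·2 = -402
p(6) = -3·(-402) + 3·102 - 3·(-30) = 1602
p(7) = -3·1602 + 3·(-402) - 3·102 = -6318
p(8) = -3·(-6318) + 3·1602 - 3·(-402) = 24966
p(9) = -3·24966 + 3·(-6318) - 3·1602 = -98658
p(10) = -3·(-98658) + 3·24966 - 3·(-6318) = 389826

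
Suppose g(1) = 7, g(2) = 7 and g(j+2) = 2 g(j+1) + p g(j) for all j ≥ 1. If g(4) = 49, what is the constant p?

g(3) = 14 + 7p
g(4) = 28 + 21p
So 28 + 21p = 49, giving p = 1.

1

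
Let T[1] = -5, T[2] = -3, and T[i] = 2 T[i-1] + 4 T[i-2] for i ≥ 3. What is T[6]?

-720

T[3] = 2(-3) + 4(-5) = -26
T[4] = 2(-26) + 4(-3) = -64
T[5] = 2(-64) + 4(-26) = -232
T[6] = 2(-232) + 4(-64) = -720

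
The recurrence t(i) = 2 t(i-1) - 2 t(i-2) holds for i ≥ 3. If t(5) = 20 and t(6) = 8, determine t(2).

-2

Rearranging, t(i-2) = (t(i) - 2 t(i-1)) / -2.
t(4) = (8 - 2(20)) / -2 = -32/-2 = 16
t(3) = (20 - 2(16)) / -2 = -12/-2 = 6
t(2) = (16 - 2(6)) / -2 = 4/-2 = -2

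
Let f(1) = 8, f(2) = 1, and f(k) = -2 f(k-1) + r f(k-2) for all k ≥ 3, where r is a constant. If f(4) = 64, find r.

f(3) = -2 + 8r
f(4) = 4 - 15r
So 4 - 15r = 64, giving r = -4.

-4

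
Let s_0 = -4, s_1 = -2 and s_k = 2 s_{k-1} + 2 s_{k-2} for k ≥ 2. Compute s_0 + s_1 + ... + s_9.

s_2 = 2(-2) + 2(-4) = -12
s_3 = 2(-12) + 2(-2) = -28
s_4 = 2(-28) + 2(-12) = -80
s_5 = 2(-80) + 2(-28) = -216
s_6 = 2(-216) + 2(-80) = -592
s_7 = 2(-592) + 2(-216) = -1616
s_8 = 2(-1616) + 2(-592) = -4416
s_9 = 2(-4416) + 2(-1616) = -12064
Sum = (-4) + (-2) + (-12) + (-28) + (-80) + (-216) + (-592) + (-1616) + (-4416) + (-12064) = -19030

-19030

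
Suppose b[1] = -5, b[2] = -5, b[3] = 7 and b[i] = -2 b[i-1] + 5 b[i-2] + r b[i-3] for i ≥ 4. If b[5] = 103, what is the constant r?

b[4] = -39 - 5r
b[5] = 113 + 5r
So 113 + 5r = 103, giving r = -2.

-2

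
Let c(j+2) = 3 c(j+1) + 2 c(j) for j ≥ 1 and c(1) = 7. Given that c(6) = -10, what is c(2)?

-4

Let c(2) = y.
c(3) = 14 + 3y
c(4) = 42 + 11y
c(5) = 154 + 39y
c(6) = 546 + 139y
So 546 + 139y = -10, giving y = -4.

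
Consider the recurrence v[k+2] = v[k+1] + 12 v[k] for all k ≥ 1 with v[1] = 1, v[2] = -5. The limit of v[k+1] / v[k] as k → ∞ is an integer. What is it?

The characteristic equation is r^2 - r - 12 = 0, which factors as (r - 4)(r + 3) = 0.
So the roots are 4 and -3. Since |4| > |-3| and the coefficient of 4^k is non-zero, the ratio tends to 4.

4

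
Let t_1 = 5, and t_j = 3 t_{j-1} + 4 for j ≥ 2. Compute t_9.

45925

t_2 = 3*5 + 4 = 19
t_3 = 3*19 + 4 = 61
t_4 = 3*61 + 4 = 187
t_5 = 3*187 + 4 = 565
t_6 = 3*565 + 4 = 1699
t_7 = 3*1699 + 4 = 5101
t_8 = 3*5101 + 4 = 15307
t_9 = 3*15307 + 4 = 45925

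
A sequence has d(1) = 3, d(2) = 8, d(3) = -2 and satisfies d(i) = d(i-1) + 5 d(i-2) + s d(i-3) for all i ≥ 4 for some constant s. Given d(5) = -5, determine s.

d(4) = 38 + 3s
d(5) = 28 + 11s
So 28 + 11s = -5, giving s = -3.

-3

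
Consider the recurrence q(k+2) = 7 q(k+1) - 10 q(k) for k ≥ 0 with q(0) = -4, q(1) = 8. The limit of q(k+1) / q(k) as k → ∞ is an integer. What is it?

The characteristic equation is r^2 - 7r + 10 = 0, which factors as (r - 5)(r - 2) = 0.
So the roots are 5 and 2. Since |5| > |2| and the coefficient of 5^k is non-zero, the ratio tends to 5.

5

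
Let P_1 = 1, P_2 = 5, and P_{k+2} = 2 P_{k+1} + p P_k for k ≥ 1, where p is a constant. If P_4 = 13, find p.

-1

P_3 = 10 + p
P_4 = 20 + 7p
So 20 + 7p = 13, giving p = -1.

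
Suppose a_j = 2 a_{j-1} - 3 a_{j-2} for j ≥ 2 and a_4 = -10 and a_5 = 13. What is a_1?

1

Rearranging, a_{j-2} = (a_j - 2 a_{j-1}) / -3.
a_3 = (13 - 2*(-10)) / -3 = 33/-3 = -11
a_2 = (-10 - 2*(-11)) / -3 = 12/-3 = -4
a_1 = (-11 - 2*(-4)) / -3 = -3/-3 = 1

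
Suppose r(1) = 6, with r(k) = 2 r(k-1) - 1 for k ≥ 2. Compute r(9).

1281

r(2) = 2·6 - 1 = 11
r(3) = 2·11 - 1 = 21
r(4) = 2·21 - 1 = 41
r(5) = 2·41 - 1 = 81
r(6) = 2·81 - 1 = 161
r(7) = 2·161 - 1 = 321
r(8) = 2·321 - 1 = 641
r(9) = 2·641 - 1 = 1281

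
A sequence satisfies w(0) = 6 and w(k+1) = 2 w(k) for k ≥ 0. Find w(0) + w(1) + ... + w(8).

3066

w(1) = 2·6 = 12
w(2) = 2·12 = 24
w(3) = 2·24 = 48
w(4) = 2·48 = 96
w(5) = 2·96 = 192
w(6) = 2·192 = 384
w(7) = 2·384 = 768
w(8) = 2·768 = 1536
Sum = 6 + 12 + 24 + 48 + 96 + 192 + 384 + 768 + 1536 = 3066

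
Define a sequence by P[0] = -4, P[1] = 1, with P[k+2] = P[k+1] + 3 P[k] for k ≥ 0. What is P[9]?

-2096

P[2] = 1 + 3·(-4) = -11
P[3] = (-11) + 3·1 = -8
P[4] = (-8) + 3·(-11) = -41
P[5] = (-41) + 3·(-8) = -65
P[6] = (-65) + 3·(-41) = -188
P[7] = (-188) + 3·(-65) = -383
P[8] = (-383) + 3·(-188) = -947
P[9] = (-947) + 3·(-383) = -2096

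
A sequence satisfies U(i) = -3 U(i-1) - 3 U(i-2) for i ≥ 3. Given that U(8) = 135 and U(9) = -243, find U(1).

Rearranging, U(i-2) = (U(i) + 3 U(i-1)) / -3.
U(7) = (-243 + 3·135) / -3 = 162/-3 = -54
U(6) = (135 + 3·(-54)) / -3 = -27/-3 = 9
U(5) = (-54 + 3·9) / -3 = -27/-3 = 9
U(4) = (9 + 3·9) / -3 = 36/-3 = -12
U(3) = (9 + 3·(-12)) / -3 = -27/-3 = 9
U(2) = (-12 + 3·9) / -3 = 15/-3 = -5
U(1) = (9 + 3·(-5)) / -3 = -6/-3 = 2

2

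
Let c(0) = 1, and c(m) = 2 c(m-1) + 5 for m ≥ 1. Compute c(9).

3067

c(1) = 2·1 + 5 = 7
c(2) = 2·7 + 5 = 19
c(3) = 2·19 + 5 = 43
c(4) = 2·43 + 5 = 91
c(5) = 2·91 + 5 = 187
c(6) = 2·187 + 5 = 379
c(7) = 2·379 + 5 = 763
c(8) = 2·763 + 5 = 1531
c(9) = 2·1531 + 5 = 3067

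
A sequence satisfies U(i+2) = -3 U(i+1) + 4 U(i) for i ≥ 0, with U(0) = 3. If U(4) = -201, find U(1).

7

Let U(1) = x.
U(2) = 12 - 3x
U(3) = -36 + 13x
U(4) = 156 - 51x
So 156 - 51x = -201, giving x = 7.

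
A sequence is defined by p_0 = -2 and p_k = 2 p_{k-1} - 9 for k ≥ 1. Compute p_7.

p_1 = 2·(-2) - 9 = -13
p_2 = 2·(-13) - 9 = -35
p_3 = 2·(-35) - 9 = -79
p_4 = 2·(-79) - 9 = -167
p_5 = 2·(-167) - 9 = -343
p_6 = 2·(-343) - 9 = -695
p_7 = 2·(-695) - 9 = -1399

-1399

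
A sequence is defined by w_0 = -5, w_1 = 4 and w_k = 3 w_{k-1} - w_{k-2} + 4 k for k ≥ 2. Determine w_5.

657

w_2 = 3*4 - (-5) + 8 = 25
w_3 = 3*25 - 4 + 12 = 83
w_4 = 3*83 - 25 + 16 = 240
w_5 = 3*240 - 83 + 20 = 657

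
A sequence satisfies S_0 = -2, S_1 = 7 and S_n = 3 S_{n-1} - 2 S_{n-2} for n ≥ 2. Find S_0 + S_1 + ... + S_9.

S_2 = 3·7 - 2·(-2) = 25
S_3 = 3·25 - 2·7 = 61
S_4 = 3·61 - 2·25 = 133
S_5 = 3·133 - 2·61 = 277
S_6 = 3·277 - 2·133 = 565
S_7 = 3·565 - 2·277 = 1141
S_8 = 3·1141 - 2·565 = 2293
S_9 = 3·2293 - 2·1141 = 4597
Sum = (-2) + 7 + 25 + 61 + 133 + 277 + 565 + 1141 + 2293 + 4597 = 9097

9097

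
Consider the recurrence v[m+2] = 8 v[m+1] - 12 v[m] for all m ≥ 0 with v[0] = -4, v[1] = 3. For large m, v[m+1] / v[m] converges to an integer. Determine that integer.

The characteristic equation is r^2 - 8r + 12 = 0, which factors as (r - 6)(r - 2) = 0.
So the roots are 6 and 2. Since |6| > |2| and the coefficient of 6^m is non-zero, the ratio tends to 6.

6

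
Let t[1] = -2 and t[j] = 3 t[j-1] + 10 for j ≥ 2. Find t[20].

The fixed point is 10/(1 - 3) = -5, so t[j] + 5 = 3(t[j-1] + 5).
Hence t[j] = 3·3^{j-1} - 5.
t[20] = 3·3^{19} - 5 = 3·1162261467 - 5 = 3486784396.

3486784396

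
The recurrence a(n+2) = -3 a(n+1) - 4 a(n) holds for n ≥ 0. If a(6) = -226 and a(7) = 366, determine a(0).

1

Rearranging, a(n-2) = (a(n) + 3 a(n-1)) / -4.
a(5) = (366 + 3*(-226)) / -4 = -312/-4 = 78
a(4) = (-226 + 3*78) / -4 = 8/-4 = -2
a(3) = (78 + 3*(-2)) / -4 = 72/-4 = -18
a(2) = (-2 + 3*(-18)) / -4 = -56/-4 = 14
a(1) = (-18 + 3*14) / -4 = 24/-4 = -6
a(0) = (14 + 3*(-6)) / -4 = -4/-4 = 1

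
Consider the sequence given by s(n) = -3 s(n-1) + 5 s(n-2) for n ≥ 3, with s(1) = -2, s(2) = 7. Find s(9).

-166379

s(3) = -3(7) + 5(-2) = -31
s(4) = -3(-31) + 5(7) = 128
s(5) = -3(128) + 5(-31) = -539
s(6) = -3(-539) + 5(128) = 2257
s(7) = -3(2257) + 5(-539) = -9466
s(8) = -3(-9466) + 5(2257) = 39683
s(9) = -3(39683) + 5(-9466) = -166379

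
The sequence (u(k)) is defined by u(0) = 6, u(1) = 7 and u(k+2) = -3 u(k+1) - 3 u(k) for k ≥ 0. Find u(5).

u(2) = -3(7) - 3(6) = -39
u(3) = -3(-39) - 3(7) = 96
u(4) = -3(96) - 3(-39) = -171
u(5) = -3(-171) - 3(96) = 225

225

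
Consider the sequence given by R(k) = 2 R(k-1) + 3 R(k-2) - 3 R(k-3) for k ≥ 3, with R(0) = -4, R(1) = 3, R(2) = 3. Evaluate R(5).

180

R(3) = 2(3) + 3(3) - 3(-4) = 27
R(4) = 2(27) + 3(3) - 3(3) = 54
R(5) = 2(54) + 3(27) - 3(3) = 180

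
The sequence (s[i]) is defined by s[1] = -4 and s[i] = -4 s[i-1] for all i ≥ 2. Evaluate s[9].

s[2] = -4·(-4) = 16
s[3] = -4·16 = -64
s[4] = -4·(-64) = 256
s[5] = -4·256 = -1024
s[6] = -4·(-1024) = 4096
s[7] = -4·4096 = -16384
s[8] = -4·(-16384) = 65536
s[9] = -4·65536 = -262144

-262144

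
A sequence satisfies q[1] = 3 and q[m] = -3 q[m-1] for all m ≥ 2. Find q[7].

q[2] = -3(3) = -9
q[3] = -3(-9) = 27
q[4] = -3(27) = -81
q[5] = -3(-81) = 243
q[6] = -3(243) = -729
q[7] = -3(-729) = 2187

2187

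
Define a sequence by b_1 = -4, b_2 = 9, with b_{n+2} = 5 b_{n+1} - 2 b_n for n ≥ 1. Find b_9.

b_3 = 5(9) - 2(-4) = 53
b_4 = 5(53) - 2(9) = 247
b_5 = 5(247) - 2(53) = 1129
b_6 = 5(1129) - 2(247) = 5151
b_7 = 5(5151) - 2(1129) = 23497
b_8 = 5(23497) - 2(5151) = 107183
b_9 = 5(107183) - 2(23497) = 488921

488921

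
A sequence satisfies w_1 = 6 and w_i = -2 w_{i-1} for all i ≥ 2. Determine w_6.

-192

w_2 = -2*6 = -12
w_3 = -2*(-12) = 24
w_4 = -2*24 = -48
w_5 = -2*(-48) = 96
w_6 = -2*96 = -192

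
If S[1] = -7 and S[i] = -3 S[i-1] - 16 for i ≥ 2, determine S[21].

The fixed point is -16/(1 + 3) = -4, so S[i] + 4 = -3(S[i-1] + 4).
Hence S[i] = -3·(-3)^{i-1} - 4.
S[21] = -3·(-3)^{20} - 4 = -3·3486784401 - 4 = -10460353207.

-10460353207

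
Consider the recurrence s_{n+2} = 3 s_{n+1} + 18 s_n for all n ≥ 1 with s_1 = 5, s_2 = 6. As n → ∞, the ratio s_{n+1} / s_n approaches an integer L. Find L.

6

The characteristic equation is r^2 - 3r - 18 = 0, which factors as (r - 6)(r + 3) = 0.
So the roots are 6 and -3. Since |6| > |-3| and the coefficient of 6^n is non-zero, the ratio tends to 6.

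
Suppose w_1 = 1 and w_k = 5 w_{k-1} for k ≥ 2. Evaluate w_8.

w_2 = 5*1 = 5
w_3 = 5*5 = 25
w_4 = 5*25 = 125
w_5 = 5*125 = 625
w_6 = 5*625 = 3125
w_7 = 5*3125 = 15625
w_8 = 5*15625 = 78125

78125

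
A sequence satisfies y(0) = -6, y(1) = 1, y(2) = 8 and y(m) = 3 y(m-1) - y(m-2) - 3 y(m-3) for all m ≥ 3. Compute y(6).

578

y(3) = 3*8 - 1 - 3*(-6) = 41
y(4) = 3*41 - 8 - 3*1 = 112
y(5) = 3*112 - 41 - 3*8 = 271
y(6) = 3*271 - 112 - 3*41 = 578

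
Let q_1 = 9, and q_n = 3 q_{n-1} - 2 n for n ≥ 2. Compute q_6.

1587

q_2 = 3·9 - 4 = 23
q_3 = 3·23 - 6 = 63
q_4 = 3·63 - 8 = 181
q_5 = 3·181 - 10 = 533
q_6 = 3·533 - 12 = 1587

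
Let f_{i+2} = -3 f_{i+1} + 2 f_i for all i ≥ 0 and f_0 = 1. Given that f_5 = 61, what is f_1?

Let f_1 = x.
f_2 = 2 - 3x
f_3 = -6 + 11x
f_4 = 22 - 39x
f_5 = -78 + 139x
So -78 + 139x = 61, giving x = 1.

1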